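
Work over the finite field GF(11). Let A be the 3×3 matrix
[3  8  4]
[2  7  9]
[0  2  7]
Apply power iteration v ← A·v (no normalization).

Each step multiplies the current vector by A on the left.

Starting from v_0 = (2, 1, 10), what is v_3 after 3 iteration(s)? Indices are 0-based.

v_3 = (9, 4, 3)

v_0 = (2, 1, 10).
v_1 = A·v_0 = (10, 2, 6).
v_2 = A·v_1 = (4, 0, 2).
v_3 = A·v_2 = (9, 4, 3).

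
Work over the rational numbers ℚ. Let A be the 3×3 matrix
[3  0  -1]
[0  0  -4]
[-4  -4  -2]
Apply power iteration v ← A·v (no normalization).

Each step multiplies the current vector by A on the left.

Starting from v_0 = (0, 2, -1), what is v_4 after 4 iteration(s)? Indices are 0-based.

v_0 = (0, 2, -1).
v_1 = A·v_0 = (1, 4, -6).
v_2 = A·v_1 = (9, 24, -8).
v_3 = A·v_2 = (35, 32, -116).
v_4 = A·v_3 = (221, 464, -36).

v_4 = (221, 464, -36)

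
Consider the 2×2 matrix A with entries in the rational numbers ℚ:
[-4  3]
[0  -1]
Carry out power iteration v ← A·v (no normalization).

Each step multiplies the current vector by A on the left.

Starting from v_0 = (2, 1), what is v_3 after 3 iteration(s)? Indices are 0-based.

v_3 = (-65, -1)

v_0 = (2, 1).
v_1 = A·v_0 = (-5, -1).
v_2 = A·v_1 = (17, 1).
v_3 = A·v_2 = (-65, -1).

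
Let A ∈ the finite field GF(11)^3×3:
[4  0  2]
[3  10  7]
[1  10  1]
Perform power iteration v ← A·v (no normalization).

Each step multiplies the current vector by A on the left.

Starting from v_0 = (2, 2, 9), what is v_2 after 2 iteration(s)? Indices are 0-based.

v_2 = (1, 8, 1)

v_0 = (2, 2, 9).
v_1 = A·v_0 = (4, 1, 9).
v_2 = A·v_1 = (1, 8, 1).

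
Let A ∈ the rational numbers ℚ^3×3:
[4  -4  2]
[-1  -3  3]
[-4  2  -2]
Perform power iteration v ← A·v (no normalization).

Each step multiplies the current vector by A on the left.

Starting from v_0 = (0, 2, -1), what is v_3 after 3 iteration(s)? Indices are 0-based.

v_0 = (0, 2, -1).
v_1 = A·v_0 = (-10, -9, 6).
v_2 = A·v_1 = (8, 55, 10).
v_3 = A·v_2 = (-168, -143, 58).

v_3 = (-168, -143, 58)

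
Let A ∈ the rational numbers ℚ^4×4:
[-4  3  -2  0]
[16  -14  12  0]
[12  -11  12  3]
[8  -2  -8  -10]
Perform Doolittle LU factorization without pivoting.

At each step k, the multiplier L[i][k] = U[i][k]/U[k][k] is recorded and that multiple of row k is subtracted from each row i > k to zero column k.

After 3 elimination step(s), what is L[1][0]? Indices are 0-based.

Step 1: pivot at (0,0) is -4.
  row1 ← row1 − (-4)·row0  ⇒  L[1][0]=-4, U row1=(0, -2, 4, 0)
  row2 ← row2 − (-3)·row0  ⇒  L[2][0]=-3, U row2=(0, -2, 6, 3)
  row3 ← row3 − (-2)·row0  ⇒  L[3][0]=-2, U row3=(0, 4, -12, -10)
Step 2: pivot at (1,1) is -2.
  row2 ← row2 − (1)·row1  ⇒  L[2][1]=1, U row2=(0, 0, 2, 3)
  row3 ← row3 − (-2)·row1  ⇒  L[3][1]=-2, U row3=(0, 0, -4, -10)
Step 3: pivot at (2,2) is 2.
  row3 ← row3 − (-2)·row2  ⇒  L[3][2]=-2, U row3=(0, 0, 0, -4)

L[1][0] = -4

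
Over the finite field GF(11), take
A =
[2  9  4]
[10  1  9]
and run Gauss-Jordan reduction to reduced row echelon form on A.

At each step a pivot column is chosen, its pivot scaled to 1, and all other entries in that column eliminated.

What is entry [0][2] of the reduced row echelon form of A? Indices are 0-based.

pivot(0,0)=2: scale R0 → (1, 10, 2)
  clear (1,0): R1 −= (10)R0 → (0, 0, 0)
col 1: no nonzero at/below row 1; advance.
col 2: no nonzero at/below row 1; advance.

M[0][2] = 2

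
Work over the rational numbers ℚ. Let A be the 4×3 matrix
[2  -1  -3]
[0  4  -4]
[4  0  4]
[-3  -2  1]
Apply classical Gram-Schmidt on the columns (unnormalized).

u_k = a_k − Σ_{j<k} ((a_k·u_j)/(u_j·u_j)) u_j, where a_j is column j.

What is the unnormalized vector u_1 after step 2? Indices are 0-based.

u_1 = (-37/29, 4, -16/29, -46/29)

Step 1: u_0 = a_0 = (2, 0, 4, -3).
Step 2: u_1 = a_1 − (4/29)·u_0 = (-37/29, 4, -16/29, -46/29).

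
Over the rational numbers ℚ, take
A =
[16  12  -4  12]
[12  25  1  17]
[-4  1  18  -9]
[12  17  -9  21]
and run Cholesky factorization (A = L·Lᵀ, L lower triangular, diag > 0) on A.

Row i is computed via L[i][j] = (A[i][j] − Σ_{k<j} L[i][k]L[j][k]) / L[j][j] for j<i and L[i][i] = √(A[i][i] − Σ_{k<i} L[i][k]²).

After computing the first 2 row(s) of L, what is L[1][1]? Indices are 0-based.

Step 1: L[0][0] = √(16) = 4.
  L[1][0] = (12) / L[0][0] = 3.
Step 2: L[1][1] = √(16) = 4.

L[1][1] = 4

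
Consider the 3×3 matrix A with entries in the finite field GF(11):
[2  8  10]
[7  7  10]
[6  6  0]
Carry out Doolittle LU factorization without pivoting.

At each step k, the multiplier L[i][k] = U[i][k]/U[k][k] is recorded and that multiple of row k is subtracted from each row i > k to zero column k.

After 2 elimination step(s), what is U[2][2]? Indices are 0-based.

k=0: U[0][0]=2
  eliminate (1,0): mult=9, new row 1: (0, 1, 8); set L[1][0]=9
  eliminate (2,0): mult=3, new row 2: (0, 4, 3); set L[2][0]=3
k=1: U[1][1]=1
  eliminate (2,1): mult=4, new row 2: (0, 0, 4); set L[2][1]=4

U[2][2] = 4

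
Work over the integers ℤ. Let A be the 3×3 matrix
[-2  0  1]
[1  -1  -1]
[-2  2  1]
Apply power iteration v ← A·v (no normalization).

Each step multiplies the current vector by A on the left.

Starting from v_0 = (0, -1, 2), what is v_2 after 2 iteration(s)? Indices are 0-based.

v_0 = (0, -1, 2).
v_1 = A·v_0 = (2, -1, 0).
v_2 = A·v_1 = (-4, 3, -6).

v_2 = (-4, 3, -6)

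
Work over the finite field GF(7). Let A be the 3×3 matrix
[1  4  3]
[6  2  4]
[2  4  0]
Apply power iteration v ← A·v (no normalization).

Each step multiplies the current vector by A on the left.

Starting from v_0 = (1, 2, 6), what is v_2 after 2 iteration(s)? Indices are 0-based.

v_2 = (4, 4, 1)

v_0 = (1, 2, 6).
v_1 = A·v_0 = (6, 6, 3).
v_2 = A·v_1 = (4, 4, 1).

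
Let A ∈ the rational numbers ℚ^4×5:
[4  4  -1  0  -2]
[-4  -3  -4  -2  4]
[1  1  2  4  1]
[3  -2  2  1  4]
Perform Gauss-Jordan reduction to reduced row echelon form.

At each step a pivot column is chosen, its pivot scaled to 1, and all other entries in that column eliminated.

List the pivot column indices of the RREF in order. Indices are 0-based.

[1] R0 /= 4  ⇒  (1, 1, -1/4, 0, -1/2)
     R1 -= -4·R0  ⇒  (0, 1, -5, -2, 2)
     R2 -= 1·R0  ⇒  (0, 0, 9/4, 4, 3/2)
     R3 -= 3·R0  ⇒  (0, -5, 11/4, 1, 11/2)
[2] R1 /= 1  ⇒  (0, 1, -5, -2, 2)
     R0 -= 1·R1  ⇒  (1, 0, 19/4, 2, -5/2)
     R3 -= -5·R1  ⇒  (0, 0, -89/4, -9, 31/2)
[3] R2 /= 9/4  ⇒  (0, 0, 1, 16/9, 2/3)
     R0 -= 19/4·R2  ⇒  (1, 0, 0, -58/9, -17/3)
     R1 -= -5·R2  ⇒  (0, 1, 0, 62/9, 16/3)
     R3 -= -89/4·R2  ⇒  (0, 0, 0, 275/9, 91/3)
[4] R3 /= 275/9  ⇒  (0, 0, 0, 1, 273/275)
     R0 -= -58/9·R3  ⇒  (1, 0, 0, 0, 201/275)
     R1 -= 62/9·R3  ⇒  (0, 1, 0, 0, -414/275)
     R2 -= 16/9·R3  ⇒  (0, 0, 1, 0, -302/275)

pivot columns: 0, 1, 2, 3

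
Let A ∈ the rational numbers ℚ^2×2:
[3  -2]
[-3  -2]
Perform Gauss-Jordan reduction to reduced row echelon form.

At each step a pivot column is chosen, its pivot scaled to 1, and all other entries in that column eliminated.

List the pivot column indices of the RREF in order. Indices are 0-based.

step 1: normalize row 0 (÷3) = (1, -2/3)
  row 1: subtract -3×row0 = (0, -4)
step 2: normalize row 1 (÷-4) = (0, 1)
  row 0: subtract -2/3×row1 = (1, 0)

pivot columns: 0, 1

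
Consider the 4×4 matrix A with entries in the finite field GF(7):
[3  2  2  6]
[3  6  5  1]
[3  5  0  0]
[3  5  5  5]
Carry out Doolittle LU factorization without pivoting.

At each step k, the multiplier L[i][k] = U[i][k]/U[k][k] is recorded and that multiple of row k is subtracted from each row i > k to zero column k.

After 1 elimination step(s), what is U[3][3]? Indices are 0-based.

k=0: U[0][0]=3
  eliminate (1,0): mult=1, new row 1: (0, 4, 3, 2); set L[1][0]=1
  eliminate (2,0): mult=1, new row 2: (0, 3, 5, 1); set L[2][0]=1
  eliminate (3,0): mult=1, new row 3: (0, 3, 3, 6); set L[3][0]=1

U[3][3] = 6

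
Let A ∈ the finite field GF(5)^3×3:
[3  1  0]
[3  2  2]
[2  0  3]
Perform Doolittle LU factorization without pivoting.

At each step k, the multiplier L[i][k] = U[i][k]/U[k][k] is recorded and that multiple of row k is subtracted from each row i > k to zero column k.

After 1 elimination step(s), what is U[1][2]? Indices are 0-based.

U[1][2] = 2

Step 1: pivot at (0,0) is 3.
  row1 ← row1 − (1)·row0  ⇒  L[1][0]=1, U row1=(0, 1, 2)
  row2 ← row2 − (4)·row0  ⇒  L[2][0]=4, U row2=(0, 1, 3)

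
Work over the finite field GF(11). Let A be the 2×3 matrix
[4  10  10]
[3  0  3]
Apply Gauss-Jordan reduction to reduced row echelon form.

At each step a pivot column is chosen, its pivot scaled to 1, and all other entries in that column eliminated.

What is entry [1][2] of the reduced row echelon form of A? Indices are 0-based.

step 1: normalize row 0 (÷4) = (1, 8, 8)
  row 1: subtract 3×row0 = (0, 9, 1)
step 2: normalize row 1 (÷9) = (0, 1, 5)
  row 0: subtract 8×row1 = (1, 0, 1)

M[1][2] = 5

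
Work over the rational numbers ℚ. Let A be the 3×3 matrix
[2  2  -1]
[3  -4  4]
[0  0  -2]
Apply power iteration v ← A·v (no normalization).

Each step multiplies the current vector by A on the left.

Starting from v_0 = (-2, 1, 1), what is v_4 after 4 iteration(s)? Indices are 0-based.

v_4 = (-156, 142, 16)

v_0 = (-2, 1, 1).
v_1 = A·v_0 = (-3, -6, -2).
v_2 = A·v_1 = (-16, 7, 4).
v_3 = A·v_2 = (-22, -60, -8).
v_4 = A·v_3 = (-156, 142, 16).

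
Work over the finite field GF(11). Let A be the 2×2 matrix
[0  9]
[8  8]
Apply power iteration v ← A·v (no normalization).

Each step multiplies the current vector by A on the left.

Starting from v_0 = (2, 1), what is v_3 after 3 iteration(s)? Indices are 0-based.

v_0 = (2, 1).
v_1 = A·v_0 = (9, 2).
v_2 = A·v_1 = (7, 0).
v_3 = A·v_2 = (0, 1).

v_3 = (0, 1)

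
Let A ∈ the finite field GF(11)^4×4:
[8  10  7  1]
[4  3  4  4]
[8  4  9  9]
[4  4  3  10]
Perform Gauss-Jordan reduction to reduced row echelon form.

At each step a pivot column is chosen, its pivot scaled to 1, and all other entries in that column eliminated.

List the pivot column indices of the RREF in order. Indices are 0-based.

pivot columns: 0, 1, 2, 3

pivot(0,0)=8: scale R0 → (1, 4, 5, 7)
  clear (1,0): R1 −= (4)R0 → (0, 9, 6, 9)
  clear (2,0): R2 −= (8)R0 → (0, 5, 2, 8)
  clear (3,0): R3 −= (4)R0 → (0, 10, 5, 4)
pivot(1,1)=9: scale R1 → (0, 1, 8, 1)
  clear (0,1): R0 −= (4)R1 → (1, 0, 6, 3)
  clear (2,1): R2 −= (5)R1 → (0, 0, 6, 3)
  clear (3,1): R3 −= (10)R1 → (0, 0, 2, 5)
pivot(2,2)=6: scale R2 → (0, 0, 1, 6)
  clear (0,2): R0 −= (6)R2 → (1, 0, 0, 0)
  clear (1,2): R1 −= (8)R2 → (0, 1, 0, 8)
  clear (3,2): R3 −= (2)R2 → (0, 0, 0, 4)
pivot(3,3)=4: scale R3 → (0, 0, 0, 1)
  clear (1,3): R1 −= (8)R3 → (0, 1, 0, 0)
  clear (2,3): R2 −= (6)R3 → (0, 0, 1, 0)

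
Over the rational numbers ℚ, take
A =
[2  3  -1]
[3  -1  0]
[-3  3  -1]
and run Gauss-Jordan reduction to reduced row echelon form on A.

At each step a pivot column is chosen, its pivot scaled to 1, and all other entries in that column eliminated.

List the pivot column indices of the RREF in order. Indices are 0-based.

pivot columns: 0, 1, 2

pivot(0,0)=2: scale R0 → (1, 3/2, -1/2)
  clear (1,0): R1 −= (3)R0 → (0, -11/2, 3/2)
  clear (2,0): R2 −= (-3)R0 → (0, 15/2, -5/2)
pivot(1,1)=-11/2: scale R1 → (0, 1, -3/11)
  clear (0,1): R0 −= (3/2)R1 → (1, 0, -1/11)
  clear (2,1): R2 −= (15/2)R1 → (0, 0, -5/11)
pivot(2,2)=-5/11: scale R2 → (0, 0, 1)
  clear (0,2): R0 −= (-1/11)R2 → (1, 0, 0)
  clear (1,2): R1 −= (-3/11)R2 → (0, 1, 0)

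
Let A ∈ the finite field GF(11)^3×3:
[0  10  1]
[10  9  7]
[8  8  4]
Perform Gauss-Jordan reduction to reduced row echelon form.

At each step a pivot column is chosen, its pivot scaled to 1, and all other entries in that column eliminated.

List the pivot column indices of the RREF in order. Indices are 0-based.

pivot columns: 0, 1, 2

pivot(0,0): swap R0↔R1
pivot(0,0)=10: scale R0 → (1, 2, 4)
  clear (2,0): R2 −= (8)R0 → (0, 3, 5)
pivot(1,1)=10: scale R1 → (0, 1, 10)
  clear (0,1): R0 −= (2)R1 → (1, 0, 6)
  clear (2,1): R2 −= (3)R1 → (0, 0, 8)
pivot(2,2)=8: scale R2 → (0, 0, 1)
  clear (0,2): R0 −= (6)R2 → (1, 0, 0)
  clear (1,2): R1 −= (10)R2 → (0, 1, 0)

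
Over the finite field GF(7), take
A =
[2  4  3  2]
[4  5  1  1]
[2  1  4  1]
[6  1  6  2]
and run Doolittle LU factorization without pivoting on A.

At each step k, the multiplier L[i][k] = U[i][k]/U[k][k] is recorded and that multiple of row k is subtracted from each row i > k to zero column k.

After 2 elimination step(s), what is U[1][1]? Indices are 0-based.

U[1][1] = 4

k=0: U[0][0]=2
  eliminate (1,0): mult=2, new row 1: (0, 4, 2, 4); set L[1][0]=2
  eliminate (2,0): mult=1, new row 2: (0, 4, 1, 6); set L[2][0]=1
  eliminate (3,0): mult=3, new row 3: (0, 3, 4, 3); set L[3][0]=3
k=1: U[1][1]=4
  eliminate (2,1): mult=1, new row 2: (0, 0, 6, 2); set L[2][1]=1
  eliminate (3,1): mult=6, new row 3: (0, 0, 6, 0); set L[3][1]=6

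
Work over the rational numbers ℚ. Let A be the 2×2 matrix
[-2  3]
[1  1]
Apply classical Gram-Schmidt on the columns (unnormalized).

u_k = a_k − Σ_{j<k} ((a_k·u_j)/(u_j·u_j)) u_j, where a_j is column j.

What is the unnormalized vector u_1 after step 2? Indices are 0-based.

u_1 = (1, 2)

Step 1: u_0 = a_0 = (-2, 1).
Step 2: u_1 = a_1 − (-1)·u_0 = (1, 2).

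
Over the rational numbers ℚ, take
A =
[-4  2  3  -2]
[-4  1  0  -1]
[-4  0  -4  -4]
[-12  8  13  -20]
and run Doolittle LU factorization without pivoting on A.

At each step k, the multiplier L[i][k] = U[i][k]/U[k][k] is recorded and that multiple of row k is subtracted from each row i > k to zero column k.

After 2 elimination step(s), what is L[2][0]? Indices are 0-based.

L[2][0] = 1

k=0: U[0][0]=-4
  eliminate (1,0): mult=1, new row 1: (0, -1, -3, 1); set L[1][0]=1
  eliminate (2,0): mult=1, new row 2: (0, -2, -7, -2); set L[2][0]=1
  eliminate (3,0): mult=3, new row 3: (0, 2, 4, -14); set L[3][0]=3
k=1: U[1][1]=-1
  eliminate (2,1): mult=2, new row 2: (0, 0, -1, -4); set L[2][1]=2
  eliminate (3,1): mult=-2, new row 3: (0, 0, -2, -12); set L[3][1]=-2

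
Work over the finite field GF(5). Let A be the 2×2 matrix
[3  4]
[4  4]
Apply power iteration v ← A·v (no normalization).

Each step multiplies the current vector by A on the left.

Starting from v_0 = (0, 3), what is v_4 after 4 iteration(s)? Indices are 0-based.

v_0 = (0, 3).
v_1 = A·v_0 = (2, 2).
v_2 = A·v_1 = (4, 1).
v_3 = A·v_2 = (1, 0).
v_4 = A·v_3 = (3, 4).

v_4 = (3, 4)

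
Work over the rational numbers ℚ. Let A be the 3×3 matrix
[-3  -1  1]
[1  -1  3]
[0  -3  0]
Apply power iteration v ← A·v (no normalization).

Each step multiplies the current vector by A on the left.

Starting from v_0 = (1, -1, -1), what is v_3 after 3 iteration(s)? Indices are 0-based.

v_0 = (1, -1, -1).
v_1 = A·v_0 = (-3, -1, 3).
v_2 = A·v_1 = (13, 7, 3).
v_3 = A·v_2 = (-43, 15, -21).

v_3 = (-43, 15, -21)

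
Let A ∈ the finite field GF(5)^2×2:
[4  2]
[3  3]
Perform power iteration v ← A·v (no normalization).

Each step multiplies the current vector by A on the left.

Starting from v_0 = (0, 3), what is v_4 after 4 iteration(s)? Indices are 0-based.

v_4 = (4, 2)

v_0 = (0, 3).
v_1 = A·v_0 = (1, 4).
v_2 = A·v_1 = (2, 0).
v_3 = A·v_2 = (3, 1).
v_4 = A·v_3 = (4, 2).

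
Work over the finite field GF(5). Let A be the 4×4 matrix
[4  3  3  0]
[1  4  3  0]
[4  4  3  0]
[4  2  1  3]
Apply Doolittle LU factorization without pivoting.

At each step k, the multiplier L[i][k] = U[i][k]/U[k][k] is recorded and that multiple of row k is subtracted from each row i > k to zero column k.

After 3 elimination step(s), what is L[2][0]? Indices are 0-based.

Step 1: pivot at (0,0) is 4.
  row1 ← row1 − (4)·row0  ⇒  L[1][0]=4, U row1=(0, 2, 1, 0)
  row2 ← row2 − (1)·row0  ⇒  L[2][0]=1, U row2=(0, 1, 0, 0)
  row3 ← row3 − (1)·row0  ⇒  L[3][0]=1, U row3=(0, 4, 3, 3)
Step 2: pivot at (1,1) is 2.
  row2 ← row2 − (3)·row1  ⇒  L[2][1]=3, U row2=(0, 0, 2, 0)
  row3 ← row3 − (2)·row1  ⇒  L[3][1]=2, U row3=(0, 0, 1, 3)
Step 3: pivot at (2,2) is 2.
  row3 ← row3 − (3)·row2  ⇒  L[3][2]=3, U row3=(0, 0, 0, 3)

L[2][0] = 1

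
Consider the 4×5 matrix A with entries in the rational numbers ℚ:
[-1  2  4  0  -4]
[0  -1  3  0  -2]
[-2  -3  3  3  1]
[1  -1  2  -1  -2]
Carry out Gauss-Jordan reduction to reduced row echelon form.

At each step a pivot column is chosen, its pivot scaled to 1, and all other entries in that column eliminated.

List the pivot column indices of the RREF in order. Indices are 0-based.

pivot(0,0)=-1: scale R0 → (1, -2, -4, 0, 4)
  clear (2,0): R2 −= (-2)R0 → (0, -7, -5, 3, 9)
  clear (3,0): R3 −= (1)R0 → (0, 1, 6, -1, -6)
pivot(1,1)=-1: scale R1 → (0, 1, -3, 0, 2)
  clear (0,1): R0 −= (-2)R1 → (1, 0, -10, 0, 8)
  clear (2,1): R2 −= (-7)R1 → (0, 0, -26, 3, 23)
  clear (3,1): R3 −= (1)R1 → (0, 0, 9, -1, -8)
pivot(2,2)=-26: scale R2 → (0, 0, 1, -3/26, -23/26)
  clear (0,2): R0 −= (-10)R2 → (1, 0, 0, -15/13, -11/13)
  clear (1,2): R1 −= (-3)R2 → (0, 1, 0, -9/26, -17/26)
  clear (3,2): R3 −= (9)R2 → (0, 0, 0, 1/26, -1/26)
pivot(3,3)=1/26: scale R3 → (0, 0, 0, 1, -1)
  clear (0,3): R0 −= (-15/13)R3 → (1, 0, 0, 0, -2)
  clear (1,3): R1 −= (-9/26)R3 → (0, 1, 0, 0, -1)
  clear (2,3): R2 −= (-3/26)R3 → (0, 0, 1, 0, -1)

pivot columns: 0, 1, 2, 3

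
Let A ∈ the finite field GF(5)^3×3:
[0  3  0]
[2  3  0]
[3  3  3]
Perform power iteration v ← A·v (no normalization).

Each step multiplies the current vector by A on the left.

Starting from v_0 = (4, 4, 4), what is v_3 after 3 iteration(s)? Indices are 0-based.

v_3 = (2, 2, 4)

v_0 = (4, 4, 4).
v_1 = A·v_0 = (2, 0, 1).
v_2 = A·v_1 = (0, 4, 4).
v_3 = A·v_2 = (2, 2, 4).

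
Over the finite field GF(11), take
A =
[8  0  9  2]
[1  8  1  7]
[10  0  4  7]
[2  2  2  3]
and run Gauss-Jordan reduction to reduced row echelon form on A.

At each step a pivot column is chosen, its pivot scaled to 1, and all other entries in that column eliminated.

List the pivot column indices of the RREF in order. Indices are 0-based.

pivot columns: 0, 1, 2, 3

[1] R0 /= 8  ⇒  (1, 0, 8, 3)
     R1 -= 1·R0  ⇒  (0, 8, 4, 4)
     R2 -= 10·R0  ⇒  (0, 0, 1, 10)
     R3 -= 2·R0  ⇒  (0, 2, 8, 8)
[2] R1 /= 8  ⇒  (0, 1, 6, 6)
     R3 -= 2·R1  ⇒  (0, 0, 7, 7)
[3] R2 /= 1  ⇒  (0, 0, 1, 10)
     R0 -= 8·R2  ⇒  (1, 0, 0, 0)
     R1 -= 6·R2  ⇒  (0, 1, 0, 1)
     R3 -= 7·R2  ⇒  (0, 0, 0, 3)
[4] R3 /= 3  ⇒  (0, 0, 0, 1)
     R1 -= 1·R3  ⇒  (0, 1, 0, 0)
     R2 -= 10·R3  ⇒  (0, 0, 1, 0)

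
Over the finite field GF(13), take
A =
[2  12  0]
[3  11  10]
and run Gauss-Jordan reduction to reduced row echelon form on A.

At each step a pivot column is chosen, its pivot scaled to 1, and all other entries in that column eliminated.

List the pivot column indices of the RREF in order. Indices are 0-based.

[1] R0 /= 2  ⇒  (1, 6, 0)
     R1 -= 3·R0  ⇒  (0, 6, 10)
[2] R1 /= 6  ⇒  (0, 1, 6)
     R0 -= 6·R1  ⇒  (1, 0, 3)

pivot columns: 0, 1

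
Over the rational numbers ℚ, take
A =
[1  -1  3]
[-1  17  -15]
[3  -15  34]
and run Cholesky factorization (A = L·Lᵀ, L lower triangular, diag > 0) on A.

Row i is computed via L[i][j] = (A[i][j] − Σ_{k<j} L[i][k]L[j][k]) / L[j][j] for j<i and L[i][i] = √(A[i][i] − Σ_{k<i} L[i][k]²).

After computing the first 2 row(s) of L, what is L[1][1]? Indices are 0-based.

Step 1: L[0][0] = √(1) = 1.
  L[1][0] = (-1) / L[0][0] = -1.
Step 2: L[1][1] = √(16) = 4.

L[1][1] = 4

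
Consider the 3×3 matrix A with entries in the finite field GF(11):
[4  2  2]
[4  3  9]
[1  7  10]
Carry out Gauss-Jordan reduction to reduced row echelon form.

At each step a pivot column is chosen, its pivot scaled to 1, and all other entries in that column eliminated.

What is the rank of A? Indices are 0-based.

rank = 3

[1] R0 /= 4  ⇒  (1, 6, 6)
     R1 -= 4·R0  ⇒  (0, 1, 7)
     R2 -= 1·R0  ⇒  (0, 1, 4)
[2] R1 /= 1  ⇒  (0, 1, 7)
     R0 -= 6·R1  ⇒  (1, 0, 8)
     R2 -= 1·R1  ⇒  (0, 0, 8)
[3] R2 /= 8  ⇒  (0, 0, 1)
     R0 -= 8·R2  ⇒  (1, 0, 0)
     R1 -= 7·R2  ⇒  (0, 1, 0)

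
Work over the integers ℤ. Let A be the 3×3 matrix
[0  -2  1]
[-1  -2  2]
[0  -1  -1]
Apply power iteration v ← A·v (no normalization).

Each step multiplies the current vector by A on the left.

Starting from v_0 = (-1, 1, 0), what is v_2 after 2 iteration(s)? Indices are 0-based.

v_2 = (1, 2, 2)

v_0 = (-1, 1, 0).
v_1 = A·v_0 = (-2, -1, -1).
v_2 = A·v_1 = (1, 2, 2).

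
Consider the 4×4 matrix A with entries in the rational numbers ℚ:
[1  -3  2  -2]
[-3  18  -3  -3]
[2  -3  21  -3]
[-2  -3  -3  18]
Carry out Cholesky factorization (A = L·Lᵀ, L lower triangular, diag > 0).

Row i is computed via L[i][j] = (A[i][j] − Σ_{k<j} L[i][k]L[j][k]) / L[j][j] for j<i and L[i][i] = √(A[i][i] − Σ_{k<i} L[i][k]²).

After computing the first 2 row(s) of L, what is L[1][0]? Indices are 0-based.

L[1][0] = -3

Step 1: L[0][0] = √(1) = 1.
  L[1][0] = (-3) / L[0][0] = -3.
Step 2: L[1][1] = √(9) = 3.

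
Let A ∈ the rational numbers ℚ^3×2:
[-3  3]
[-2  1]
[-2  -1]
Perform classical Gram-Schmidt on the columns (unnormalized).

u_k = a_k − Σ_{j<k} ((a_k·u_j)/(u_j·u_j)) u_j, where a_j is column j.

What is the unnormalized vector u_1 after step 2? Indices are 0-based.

Step 1: u_0 = a_0 = (-3, -2, -2).
Step 2: u_1 = a_1 − (-9/17)·u_0 = (24/17, -1/17, -35/17).

u_1 = (24/17, -1/17, -35/17)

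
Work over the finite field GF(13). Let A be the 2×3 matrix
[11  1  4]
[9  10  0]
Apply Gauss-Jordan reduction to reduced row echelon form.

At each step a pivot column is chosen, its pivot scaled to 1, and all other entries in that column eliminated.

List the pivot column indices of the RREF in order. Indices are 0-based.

pivot(0,0)=11: scale R0 → (1, 6, 11)
  clear (1,0): R1 −= (9)R0 → (0, 8, 5)
pivot(1,1)=8: scale R1 → (0, 1, 12)
  clear (0,1): R0 −= (6)R1 → (1, 0, 4)

pivot columns: 0, 1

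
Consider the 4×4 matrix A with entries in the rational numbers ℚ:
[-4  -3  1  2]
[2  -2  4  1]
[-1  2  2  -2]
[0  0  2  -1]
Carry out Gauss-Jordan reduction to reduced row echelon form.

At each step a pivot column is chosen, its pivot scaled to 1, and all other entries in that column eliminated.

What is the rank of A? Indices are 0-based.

rank = 4

step 1: normalize row 0 (÷-4) = (1, 3/4, -1/4, -1/2)
  row 1: subtract 2×row0 = (0, -7/2, 9/2, 2)
  row 2: subtract -1×row0 = (0, 11/4, 7/4, -5/2)
step 2: normalize row 1 (÷-7/2) = (0, 1, -9/7, -4/7)
  row 0: subtract 3/4×row1 = (1, 0, 5/7, -1/14)
  row 2: subtract 11/4×row1 = (0, 0, 37/7, -13/14)
step 3: normalize row 2 (÷37/7) = (0, 0, 1, -13/74)
  row 0: subtract 5/7×row2 = (1, 0, 0, 2/37)
  row 1: subtract -9/7×row2 = (0, 1, 0, -59/74)
  row 3: subtract 2×row2 = (0, 0, 0, -24/37)
step 4: normalize row 3 (÷-24/37) = (0, 0, 0, 1)
  row 0: subtract 2/37×row3 = (1, 0, 0, 0)
  row 1: subtract -59/74×row3 = (0, 1, 0, 0)
  row 2: subtract -13/74×row3 = (0, 0, 1, 0)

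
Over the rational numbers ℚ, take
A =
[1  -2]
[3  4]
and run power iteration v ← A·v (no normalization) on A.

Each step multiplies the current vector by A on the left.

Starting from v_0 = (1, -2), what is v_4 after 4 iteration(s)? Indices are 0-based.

v_0 = (1, -2).
v_1 = A·v_0 = (5, -5).
v_2 = A·v_1 = (15, -5).
v_3 = A·v_2 = (25, 25).
v_4 = A·v_3 = (-25, 175).

v_4 = (-25, 175)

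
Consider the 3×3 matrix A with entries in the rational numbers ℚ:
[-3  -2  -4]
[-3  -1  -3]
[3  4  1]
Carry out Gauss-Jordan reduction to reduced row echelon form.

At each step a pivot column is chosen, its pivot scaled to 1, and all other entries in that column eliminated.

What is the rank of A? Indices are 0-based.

rank = 3

pivot(0,0)=-3: scale R0 → (1, 2/3, 4/3)
  clear (1,0): R1 −= (-3)R0 → (0, 1, 1)
  clear (2,0): R2 −= (3)R0 → (0, 2, -3)
pivot(1,1)=1: scale R1 → (0, 1, 1)
  clear (0,1): R0 −= (2/3)R1 → (1, 0, 2/3)
  clear (2,1): R2 −= (2)R1 → (0, 0, -5)
pivot(2,2)=-5: scale R2 → (0, 0, 1)
  clear (0,2): R0 −= (2/3)R2 → (1, 0, 0)
  clear (1,2): R1 −= (1)R2 → (0, 1, 0)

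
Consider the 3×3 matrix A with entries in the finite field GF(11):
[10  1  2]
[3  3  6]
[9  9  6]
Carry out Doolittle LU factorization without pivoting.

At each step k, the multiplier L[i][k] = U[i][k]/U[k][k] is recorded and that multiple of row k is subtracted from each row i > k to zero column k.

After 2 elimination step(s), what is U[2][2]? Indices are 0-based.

Step 1: pivot at (0,0) is 10.
  row1 ← row1 − (8)·row0  ⇒  L[1][0]=8, U row1=(0, 6, 1)
  row2 ← row2 − (2)·row0  ⇒  L[2][0]=2, U row2=(0, 7, 2)
Step 2: pivot at (1,1) is 6.
  row2 ← row2 − (3)·row1  ⇒  L[2][1]=3, U row2=(0, 0, 10)

U[2][2] = 10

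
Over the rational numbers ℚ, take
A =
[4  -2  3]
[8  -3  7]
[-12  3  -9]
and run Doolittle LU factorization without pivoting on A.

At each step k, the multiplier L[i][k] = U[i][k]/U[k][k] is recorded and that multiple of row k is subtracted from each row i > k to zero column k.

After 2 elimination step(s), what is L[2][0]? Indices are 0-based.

L[2][0] = -3

[col 0] pivot 4
  R1 -= 2*R0 → (0, 1, 1)  (L[1][0] := 2)
  R2 -= -3*R0 → (0, -3, 0)  (L[2][0] := -3)
[col 1] pivot 1
  R2 -= -3*R1 → (0, 0, 3)  (L[2][1] := -3)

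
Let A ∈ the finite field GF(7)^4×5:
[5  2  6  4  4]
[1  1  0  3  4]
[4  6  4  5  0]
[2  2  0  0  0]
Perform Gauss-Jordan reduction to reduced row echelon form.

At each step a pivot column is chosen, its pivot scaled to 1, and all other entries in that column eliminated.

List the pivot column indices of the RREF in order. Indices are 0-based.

pivot columns: 0, 1, 2, 3

step 1: normalize row 0 (÷5) = (1, 6, 4, 5, 5)
  row 1: subtract 1×row0 = (0, 2, 3, 5, 6)
  row 2: subtract 4×row0 = (0, 3, 2, 6, 1)
  row 3: subtract 2×row0 = (0, 4, 6, 4, 4)
step 2: normalize row 1 (÷2) = (0, 1, 5, 6, 3)
  row 0: subtract 6×row1 = (1, 0, 2, 4, 1)
  row 2: subtract 3×row1 = (0, 0, 1, 2, 6)
  row 3: subtract 4×row1 = (0, 0, 0, 1, 6)
step 3: normalize row 2 (÷1) = (0, 0, 1, 2, 6)
  row 0: subtract 2×row2 = (1, 0, 0, 0, 3)
  row 1: subtract 5×row2 = (0, 1, 0, 3, 1)
step 4: normalize row 3 (÷1) = (0, 0, 0, 1, 6)
  row 1: subtract 3×row3 = (0, 1, 0, 0, 4)
  row 2: subtract 2×row3 = (0, 0, 1, 0, 1)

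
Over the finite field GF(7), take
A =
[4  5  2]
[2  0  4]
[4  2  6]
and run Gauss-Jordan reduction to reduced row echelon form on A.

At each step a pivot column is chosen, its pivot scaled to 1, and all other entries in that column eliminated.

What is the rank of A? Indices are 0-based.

rank = 3

pivot(0,0)=4: scale R0 → (1, 3, 4)
  clear (1,0): R1 −= (2)R0 → (0, 1, 3)
  clear (2,0): R2 −= (4)R0 → (0, 4, 4)
pivot(1,1)=1: scale R1 → (0, 1, 3)
  clear (0,1): R0 −= (3)R1 → (1, 0, 2)
  clear (2,1): R2 −= (4)R1 → (0, 0, 6)
pivot(2,2)=6: scale R2 → (0, 0, 1)
  clear (0,2): R0 −= (2)R2 → (1, 0, 0)
  clear (1,2): R1 −= (3)R2 → (0, 1, 0)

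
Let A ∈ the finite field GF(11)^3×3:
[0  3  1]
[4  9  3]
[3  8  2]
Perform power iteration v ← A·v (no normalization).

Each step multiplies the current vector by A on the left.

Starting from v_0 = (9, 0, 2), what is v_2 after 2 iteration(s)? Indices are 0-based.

v_2 = (3, 6, 8)

v_0 = (9, 0, 2).
v_1 = A·v_0 = (2, 9, 9).
v_2 = A·v_1 = (3, 6, 8).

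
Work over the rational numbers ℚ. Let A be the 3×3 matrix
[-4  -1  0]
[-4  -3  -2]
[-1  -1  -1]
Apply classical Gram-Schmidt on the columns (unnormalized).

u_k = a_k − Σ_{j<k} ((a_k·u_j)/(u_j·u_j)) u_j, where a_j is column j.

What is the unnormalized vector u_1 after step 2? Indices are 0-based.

Step 1: u_0 = a_0 = (-4, -4, -1).
Step 2: u_1 = a_1 − (17/33)·u_0 = (35/33, -31/33, -16/33).

u_1 = (35/33, -31/33, -16/33)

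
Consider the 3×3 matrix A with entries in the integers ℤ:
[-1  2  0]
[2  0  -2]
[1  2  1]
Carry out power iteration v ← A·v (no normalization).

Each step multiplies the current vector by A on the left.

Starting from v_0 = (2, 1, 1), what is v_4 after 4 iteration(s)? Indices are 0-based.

v_4 = (4, -34, -51)

v_0 = (2, 1, 1).
v_1 = A·v_0 = (0, 2, 5).
v_2 = A·v_1 = (4, -10, 9).
v_3 = A·v_2 = (-24, -10, -7).
v_4 = A·v_3 = (4, -34, -51).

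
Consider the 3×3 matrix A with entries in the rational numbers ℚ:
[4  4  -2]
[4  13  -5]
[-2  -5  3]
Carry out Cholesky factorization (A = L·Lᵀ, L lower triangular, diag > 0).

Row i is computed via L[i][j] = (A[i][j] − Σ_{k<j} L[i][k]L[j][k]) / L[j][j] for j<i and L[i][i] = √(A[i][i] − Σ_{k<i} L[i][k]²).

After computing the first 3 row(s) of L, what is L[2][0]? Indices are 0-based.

L[2][0] = -1

Step 1: L[0][0] = √(4) = 2.
  L[1][0] = (4) / L[0][0] = 2.
Step 2: L[1][1] = √(9) = 3.
  L[2][0] = (-2) / L[0][0] = -1.
  L[2][1] = (-3) / L[1][1] = -1.
Step 3: L[2][2] = √(1) = 1.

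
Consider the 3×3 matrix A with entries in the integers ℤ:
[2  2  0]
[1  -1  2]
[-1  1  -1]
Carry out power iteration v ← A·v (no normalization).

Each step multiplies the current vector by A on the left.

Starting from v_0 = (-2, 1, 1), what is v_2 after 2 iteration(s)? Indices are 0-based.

v_0 = (-2, 1, 1).
v_1 = A·v_0 = (-2, -1, 2).
v_2 = A·v_1 = (-6, 3, -1).

v_2 = (-6, 3, -1)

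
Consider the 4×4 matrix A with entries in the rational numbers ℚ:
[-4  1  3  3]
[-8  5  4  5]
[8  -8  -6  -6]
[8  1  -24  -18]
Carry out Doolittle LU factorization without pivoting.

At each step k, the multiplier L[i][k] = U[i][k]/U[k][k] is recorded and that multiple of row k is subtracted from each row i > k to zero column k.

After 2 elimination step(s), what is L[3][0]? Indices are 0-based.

L[3][0] = -2

k=0: U[0][0]=-4
  eliminate (1,0): mult=2, new row 1: (0, 3, -2, -1); set L[1][0]=2
  eliminate (2,0): mult=-2, new row 2: (0, -6, 0, 0); set L[2][0]=-2
  eliminate (3,0): mult=-2, new row 3: (0, 3, -18, -12); set L[3][0]=-2
k=1: U[1][1]=3
  eliminate (2,1): mult=-2, new row 2: (0, 0, -4, -2); set L[2][1]=-2
  eliminate (3,1): mult=1, new row 3: (0, 0, -16, -11); set L[3][1]=1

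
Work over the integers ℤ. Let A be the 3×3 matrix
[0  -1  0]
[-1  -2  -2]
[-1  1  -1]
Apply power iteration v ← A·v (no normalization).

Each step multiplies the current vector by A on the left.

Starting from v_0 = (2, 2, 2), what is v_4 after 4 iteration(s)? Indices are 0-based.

v_0 = (2, 2, 2).
v_1 = A·v_0 = (-2, -10, -2).
v_2 = A·v_1 = (10, 26, -6).
v_3 = A·v_2 = (-26, -50, 22).
v_4 = A·v_3 = (50, 82, -46).

v_4 = (50, 82, -46)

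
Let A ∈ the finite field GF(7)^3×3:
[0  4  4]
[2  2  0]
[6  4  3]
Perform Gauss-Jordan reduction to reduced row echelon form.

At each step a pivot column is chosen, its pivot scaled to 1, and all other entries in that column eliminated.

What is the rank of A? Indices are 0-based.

rank = 3

[1] R0 <-> R1
[1] R0 /= 2  ⇒  (1, 1, 0)
     R2 -= 6·R0  ⇒  (0, 5, 3)
[2] R1 /= 4  ⇒  (0, 1, 1)
     R0 -= 1·R1  ⇒  (1, 0, 6)
     R2 -= 5·R1  ⇒  (0, 0, 5)
[3] R2 /= 5  ⇒  (0, 0, 1)
     R0 -= 6·R2  ⇒  (1, 0, 0)
     R1 -= 1·R2  ⇒  (0, 1, 0)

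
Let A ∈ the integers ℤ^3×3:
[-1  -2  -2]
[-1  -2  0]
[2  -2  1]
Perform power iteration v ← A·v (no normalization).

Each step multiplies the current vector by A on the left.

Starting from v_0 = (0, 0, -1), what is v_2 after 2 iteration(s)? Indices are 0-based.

v_0 = (0, 0, -1).
v_1 = A·v_0 = (2, 0, -1).
v_2 = A·v_1 = (0, -2, 3).

v_2 = (0, -2, 3)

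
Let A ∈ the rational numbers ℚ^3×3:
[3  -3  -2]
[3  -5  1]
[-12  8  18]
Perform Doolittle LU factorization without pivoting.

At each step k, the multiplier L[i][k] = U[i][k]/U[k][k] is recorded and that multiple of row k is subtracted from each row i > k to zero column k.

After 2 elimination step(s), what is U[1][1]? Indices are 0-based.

U[1][1] = -2

Step 1: pivot at (0,0) is 3.
  row1 ← row1 − (1)·row0  ⇒  L[1][0]=1, U row1=(0, -2, 3)
  row2 ← row2 − (-4)·row0  ⇒  L[2][0]=-4, U row2=(0, -4, 10)
Step 2: pivot at (1,1) is -2.
  row2 ← row2 − (2)·row1  ⇒  L[2][1]=2, U row2=(0, 0, 4)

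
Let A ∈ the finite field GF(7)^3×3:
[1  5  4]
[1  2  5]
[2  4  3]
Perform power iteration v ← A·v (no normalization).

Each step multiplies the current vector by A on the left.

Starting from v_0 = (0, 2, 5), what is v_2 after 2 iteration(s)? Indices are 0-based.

v_2 = (1, 0, 0)

v_0 = (0, 2, 5).
v_1 = A·v_0 = (2, 1, 2).
v_2 = A·v_1 = (1, 0, 0).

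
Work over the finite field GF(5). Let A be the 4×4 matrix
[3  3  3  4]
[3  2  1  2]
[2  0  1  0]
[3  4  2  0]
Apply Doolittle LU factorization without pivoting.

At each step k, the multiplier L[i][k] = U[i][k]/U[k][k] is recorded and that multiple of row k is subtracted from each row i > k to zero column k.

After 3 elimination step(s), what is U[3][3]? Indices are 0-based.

[col 0] pivot 3
  R1 -= 1*R0 → (0, 4, 3, 3)  (L[1][0] := 1)
  R2 -= 4*R0 → (0, 3, 4, 4)  (L[2][0] := 4)
  R3 -= 1*R0 → (0, 1, 4, 1)  (L[3][0] := 1)
[col 1] pivot 4
  R2 -= 2*R1 → (0, 0, 3, 3)  (L[2][1] := 2)
  R3 -= 4*R1 → (0, 0, 2, 4)  (L[3][1] := 4)
[col 2] pivot 3
  R3 -= 4*R2 → (0, 0, 0, 2)  (L[3][2] := 4)

U[3][3] = 2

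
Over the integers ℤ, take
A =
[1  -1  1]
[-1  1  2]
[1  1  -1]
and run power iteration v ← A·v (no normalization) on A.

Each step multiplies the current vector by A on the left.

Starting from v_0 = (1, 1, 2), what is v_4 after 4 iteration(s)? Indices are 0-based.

v_0 = (1, 1, 2).
v_1 = A·v_0 = (2, 4, 0).
v_2 = A·v_1 = (-2, 2, 6).
v_3 = A·v_2 = (2, 16, -6).
v_4 = A·v_3 = (-20, 2, 24).

v_4 = (-20, 2, 24)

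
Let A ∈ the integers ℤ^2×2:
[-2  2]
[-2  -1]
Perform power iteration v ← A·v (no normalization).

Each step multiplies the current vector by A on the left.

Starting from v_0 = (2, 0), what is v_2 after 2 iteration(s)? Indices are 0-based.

v_0 = (2, 0).
v_1 = A·v_0 = (-4, -4).
v_2 = A·v_1 = (0, 12).

v_2 = (0, 12)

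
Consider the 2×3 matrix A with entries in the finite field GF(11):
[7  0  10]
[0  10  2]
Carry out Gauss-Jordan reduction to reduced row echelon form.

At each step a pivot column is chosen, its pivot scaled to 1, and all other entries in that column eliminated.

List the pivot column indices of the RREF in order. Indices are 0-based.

pivot columns: 0, 1

step 1: normalize row 0 (÷7) = (1, 0, 3)
step 2: normalize row 1 (÷10) = (0, 1, 9)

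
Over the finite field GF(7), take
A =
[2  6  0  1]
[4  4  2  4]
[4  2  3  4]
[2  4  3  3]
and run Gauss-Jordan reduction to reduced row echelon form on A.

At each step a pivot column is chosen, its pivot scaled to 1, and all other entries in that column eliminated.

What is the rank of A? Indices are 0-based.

rank = 4

step 1: normalize row 0 (÷2) = (1, 3, 0, 4)
  row 1: subtract 4×row0 = (0, 6, 2, 2)
  row 2: subtract 4×row0 = (0, 4, 3, 2)
  row 3: subtract 2×row0 = (0, 5, 3, 2)
step 2: normalize row 1 (÷6) = (0, 1, 5, 5)
  row 0: subtract 3×row1 = (1, 0, 6, 3)
  row 2: subtract 4×row1 = (0, 0, 4, 3)
  row 3: subtract 5×row1 = (0, 0, 6, 5)
step 3: normalize row 2 (÷4) = (0, 0, 1, 6)
  row 0: subtract 6×row2 = (1, 0, 0, 2)
  row 1: subtract 5×row2 = (0, 1, 0, 3)
  row 3: subtract 6×row2 = (0, 0, 0, 4)
step 4: normalize row 3 (÷4) = (0, 0, 0, 1)
  row 0: subtract 2×row3 = (1, 0, 0, 0)
  row 1: subtract 3×row3 = (0, 1, 0, 0)
  row 2: subtract 6×row3 = (0, 0, 1, 0)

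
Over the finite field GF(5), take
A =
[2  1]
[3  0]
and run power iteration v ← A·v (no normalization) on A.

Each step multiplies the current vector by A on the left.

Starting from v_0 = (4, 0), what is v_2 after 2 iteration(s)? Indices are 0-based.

v_2 = (3, 4)

v_0 = (4, 0).
v_1 = A·v_0 = (3, 2).
v_2 = A·v_1 = (3, 4).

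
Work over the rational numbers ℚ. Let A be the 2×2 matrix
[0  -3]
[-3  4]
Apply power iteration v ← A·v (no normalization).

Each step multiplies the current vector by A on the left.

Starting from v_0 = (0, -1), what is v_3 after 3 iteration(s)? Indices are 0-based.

v_0 = (0, -1).
v_1 = A·v_0 = (3, -4).
v_2 = A·v_1 = (12, -25).
v_3 = A·v_2 = (75, -136).

v_3 = (75, -136)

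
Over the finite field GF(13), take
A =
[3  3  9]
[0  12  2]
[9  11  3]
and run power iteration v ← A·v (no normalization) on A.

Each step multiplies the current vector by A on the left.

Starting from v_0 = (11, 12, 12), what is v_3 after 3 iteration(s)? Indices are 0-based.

v_3 = (8, 6, 10)

v_0 = (11, 12, 12).
v_1 = A·v_0 = (8, 12, 7).
v_2 = A·v_1 = (6, 2, 4).
v_3 = A·v_2 = (8, 6, 10).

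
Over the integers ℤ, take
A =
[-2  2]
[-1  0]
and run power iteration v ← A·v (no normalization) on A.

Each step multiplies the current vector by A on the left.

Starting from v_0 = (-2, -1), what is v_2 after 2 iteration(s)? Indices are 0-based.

v_0 = (-2, -1).
v_1 = A·v_0 = (2, 2).
v_2 = A·v_1 = (0, -2).

v_2 = (0, -2)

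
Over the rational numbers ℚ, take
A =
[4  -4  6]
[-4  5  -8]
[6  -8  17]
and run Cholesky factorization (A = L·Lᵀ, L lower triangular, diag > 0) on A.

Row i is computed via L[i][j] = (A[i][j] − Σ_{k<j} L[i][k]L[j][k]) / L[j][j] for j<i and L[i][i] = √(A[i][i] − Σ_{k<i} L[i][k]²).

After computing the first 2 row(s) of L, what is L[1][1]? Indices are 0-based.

Step 1: L[0][0] = √(4) = 2.
  L[1][0] = (-4) / L[0][0] = -2.
Step 2: L[1][1] = √(1) = 1.

L[1][1] = 1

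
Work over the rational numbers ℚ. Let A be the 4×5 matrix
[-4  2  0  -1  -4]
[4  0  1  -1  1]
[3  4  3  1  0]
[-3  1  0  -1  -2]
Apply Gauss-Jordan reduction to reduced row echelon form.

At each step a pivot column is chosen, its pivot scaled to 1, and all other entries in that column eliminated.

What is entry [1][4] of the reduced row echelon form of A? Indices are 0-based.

step 1: normalize row 0 (÷-4) = (1, -1/2, 0, 1/4, 1)
  row 1: subtract 4×row0 = (0, 2, 1, -2, -3)
  row 2: subtract 3×row0 = (0, 11/2, 3, 1/4, -3)
  row 3: subtract -3×row0 = (0, -1/2, 0, -1/4, 1)
step 2: normalize row 1 (÷2) = (0, 1, 1/2, -1, -3/2)
  row 0: subtract -1/2×row1 = (1, 0, 1/4, -1/4, 1/4)
  row 2: subtract 11/2×row1 = (0, 0, 1/4, 23/4, 21/4)
  row 3: subtract -1/2×row1 = (0, 0, 1/4, -3/4, 1/4)
step 3: normalize row 2 (÷1/4) = (0, 0, 1, 23, 21)
  row 0: subtract 1/4×row2 = (1, 0, 0, -6, -5)
  row 1: subtract 1/2×row2 = (0, 1, 0, -25/2, -12)
  row 3: subtract 1/4×row2 = (0, 0, 0, -13/2, -5)
step 4: normalize row 3 (÷-13/2) = (0, 0, 0, 1, 10/13)
  row 0: subtract -6×row3 = (1, 0, 0, 0, -5/13)
  row 1: subtract -25/2×row3 = (0, 1, 0, 0, -31/13)
  row 2: subtract 23×row3 = (0, 0, 1, 0, 43/13)

M[1][4] = -31/13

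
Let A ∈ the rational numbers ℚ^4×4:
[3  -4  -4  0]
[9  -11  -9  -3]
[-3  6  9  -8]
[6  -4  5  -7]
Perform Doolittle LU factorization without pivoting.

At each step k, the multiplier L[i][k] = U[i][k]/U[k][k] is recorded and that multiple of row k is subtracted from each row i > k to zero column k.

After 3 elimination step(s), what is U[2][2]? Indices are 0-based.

U[2][2] = -1

Step 1: pivot at (0,0) is 3.
  row1 ← row1 − (3)·row0  ⇒  L[1][0]=3, U row1=(0, 1, 3, -3)
  row2 ← row2 − (-1)·row0  ⇒  L[2][0]=-1, U row2=(0, 2, 5, -8)
  row3 ← row3 − (2)·row0  ⇒  L[3][0]=2, U row3=(0, 4, 13, -7)
Step 2: pivot at (1,1) is 1.
  row2 ← row2 − (2)·row1  ⇒  L[2][1]=2, U row2=(0, 0, -1, -2)
  row3 ← row3 − (4)·row1  ⇒  L[3][1]=4, U row3=(0, 0, 1, 5)
Step 3: pivot at (2,2) is -1.
  row3 ← row3 − (-1)·row2  ⇒  L[3][2]=-1, U row3=(0, 0, 0, 3)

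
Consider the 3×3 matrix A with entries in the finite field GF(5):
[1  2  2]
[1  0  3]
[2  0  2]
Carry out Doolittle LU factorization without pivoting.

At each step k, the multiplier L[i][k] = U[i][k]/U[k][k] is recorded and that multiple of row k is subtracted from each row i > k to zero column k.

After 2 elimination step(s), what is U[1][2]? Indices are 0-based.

U[1][2] = 1

[col 0] pivot 1
  R1 -= 1*R0 → (0, 3, 1)  (L[1][0] := 1)
  R2 -= 2*R0 → (0, 1, 3)  (L[2][0] := 2)
[col 1] pivot 3
  R2 -= 2*R1 → (0, 0, 1)  (L[2][1] := 2)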